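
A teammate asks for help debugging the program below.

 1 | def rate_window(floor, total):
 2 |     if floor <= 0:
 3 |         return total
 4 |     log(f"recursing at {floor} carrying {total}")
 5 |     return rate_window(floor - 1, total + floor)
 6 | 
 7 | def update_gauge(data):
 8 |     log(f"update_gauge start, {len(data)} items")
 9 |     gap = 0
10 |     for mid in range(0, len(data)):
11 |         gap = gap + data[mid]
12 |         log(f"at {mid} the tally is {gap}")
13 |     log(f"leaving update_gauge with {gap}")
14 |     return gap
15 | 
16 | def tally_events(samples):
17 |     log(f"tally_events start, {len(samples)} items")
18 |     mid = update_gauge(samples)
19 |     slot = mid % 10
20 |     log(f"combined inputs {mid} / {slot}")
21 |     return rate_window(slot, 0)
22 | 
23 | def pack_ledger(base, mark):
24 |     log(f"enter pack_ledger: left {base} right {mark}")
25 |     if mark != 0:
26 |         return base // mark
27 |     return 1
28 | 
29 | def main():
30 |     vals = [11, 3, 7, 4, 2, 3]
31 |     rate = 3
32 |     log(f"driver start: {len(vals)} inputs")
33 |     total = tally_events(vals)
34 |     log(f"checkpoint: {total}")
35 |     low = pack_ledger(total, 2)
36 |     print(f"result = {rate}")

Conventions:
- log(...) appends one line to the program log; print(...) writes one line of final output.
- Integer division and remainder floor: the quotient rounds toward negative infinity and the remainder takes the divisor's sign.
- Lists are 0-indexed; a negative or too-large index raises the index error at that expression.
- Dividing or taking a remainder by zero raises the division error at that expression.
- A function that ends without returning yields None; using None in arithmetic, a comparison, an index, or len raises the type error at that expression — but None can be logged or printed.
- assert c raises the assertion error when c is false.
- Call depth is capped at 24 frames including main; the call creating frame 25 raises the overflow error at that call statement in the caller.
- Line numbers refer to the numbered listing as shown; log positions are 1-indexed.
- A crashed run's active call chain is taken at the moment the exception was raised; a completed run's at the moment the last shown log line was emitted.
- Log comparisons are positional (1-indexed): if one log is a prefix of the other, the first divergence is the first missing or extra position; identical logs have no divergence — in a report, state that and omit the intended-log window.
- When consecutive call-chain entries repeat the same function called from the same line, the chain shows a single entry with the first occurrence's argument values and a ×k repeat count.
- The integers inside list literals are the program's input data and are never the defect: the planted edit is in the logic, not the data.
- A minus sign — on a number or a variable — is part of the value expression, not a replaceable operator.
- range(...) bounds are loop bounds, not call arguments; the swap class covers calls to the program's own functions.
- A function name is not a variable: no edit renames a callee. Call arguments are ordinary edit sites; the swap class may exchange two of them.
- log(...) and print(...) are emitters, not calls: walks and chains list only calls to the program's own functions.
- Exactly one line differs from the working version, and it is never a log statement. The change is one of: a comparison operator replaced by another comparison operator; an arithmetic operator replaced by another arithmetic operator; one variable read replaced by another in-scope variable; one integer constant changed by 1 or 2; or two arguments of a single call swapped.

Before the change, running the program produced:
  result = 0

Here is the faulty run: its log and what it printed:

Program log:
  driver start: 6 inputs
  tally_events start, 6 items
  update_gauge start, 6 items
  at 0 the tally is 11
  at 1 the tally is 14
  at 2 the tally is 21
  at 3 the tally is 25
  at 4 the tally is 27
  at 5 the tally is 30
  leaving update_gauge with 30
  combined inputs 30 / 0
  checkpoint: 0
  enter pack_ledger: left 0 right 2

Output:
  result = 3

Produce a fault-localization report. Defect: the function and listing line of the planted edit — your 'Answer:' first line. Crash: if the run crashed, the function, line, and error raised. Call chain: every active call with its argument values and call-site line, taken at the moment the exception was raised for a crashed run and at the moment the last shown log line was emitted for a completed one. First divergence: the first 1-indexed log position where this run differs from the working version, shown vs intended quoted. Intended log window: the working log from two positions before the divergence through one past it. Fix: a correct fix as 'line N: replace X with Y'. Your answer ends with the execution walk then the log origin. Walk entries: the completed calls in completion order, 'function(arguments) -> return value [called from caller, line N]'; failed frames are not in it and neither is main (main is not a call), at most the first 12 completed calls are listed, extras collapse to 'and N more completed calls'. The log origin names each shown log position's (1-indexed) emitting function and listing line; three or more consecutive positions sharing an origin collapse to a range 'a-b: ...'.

Answer: the defect is in main at line 36.
Core observation: No log line changed; the fault shows up purely in the output.
Call chain: main -> pack_ledger(0, 2) (called at line 35).
First divergence: none (the log streams are identical).
Execution walk:
  update_gauge([11, 3, 7, 4, 2, 3]) -> 30  [called from tally_events, line 18]
  rate_window(0, 0) -> 0  [called from tally_events, line 21]
  tally_events([11, 3, 7, 4, 2, 3]) -> 0  [called from main, line 33]
  pack_ledger(0, 2) -> 0  [called from main, line 35]
Origin of each log line:
  1: logged in main at line 32
  2: logged in tally_events at line 17
  3: logged in update_gauge at line 8
  4-9: logged in update_gauge at line 12
  10: logged in update_gauge at line 13
  11: logged in tally_events at line 20
  12: logged in main at line 34
  13: logged in pack_ledger at line 24
A correct fix: line 36: replace `rate` with `low`.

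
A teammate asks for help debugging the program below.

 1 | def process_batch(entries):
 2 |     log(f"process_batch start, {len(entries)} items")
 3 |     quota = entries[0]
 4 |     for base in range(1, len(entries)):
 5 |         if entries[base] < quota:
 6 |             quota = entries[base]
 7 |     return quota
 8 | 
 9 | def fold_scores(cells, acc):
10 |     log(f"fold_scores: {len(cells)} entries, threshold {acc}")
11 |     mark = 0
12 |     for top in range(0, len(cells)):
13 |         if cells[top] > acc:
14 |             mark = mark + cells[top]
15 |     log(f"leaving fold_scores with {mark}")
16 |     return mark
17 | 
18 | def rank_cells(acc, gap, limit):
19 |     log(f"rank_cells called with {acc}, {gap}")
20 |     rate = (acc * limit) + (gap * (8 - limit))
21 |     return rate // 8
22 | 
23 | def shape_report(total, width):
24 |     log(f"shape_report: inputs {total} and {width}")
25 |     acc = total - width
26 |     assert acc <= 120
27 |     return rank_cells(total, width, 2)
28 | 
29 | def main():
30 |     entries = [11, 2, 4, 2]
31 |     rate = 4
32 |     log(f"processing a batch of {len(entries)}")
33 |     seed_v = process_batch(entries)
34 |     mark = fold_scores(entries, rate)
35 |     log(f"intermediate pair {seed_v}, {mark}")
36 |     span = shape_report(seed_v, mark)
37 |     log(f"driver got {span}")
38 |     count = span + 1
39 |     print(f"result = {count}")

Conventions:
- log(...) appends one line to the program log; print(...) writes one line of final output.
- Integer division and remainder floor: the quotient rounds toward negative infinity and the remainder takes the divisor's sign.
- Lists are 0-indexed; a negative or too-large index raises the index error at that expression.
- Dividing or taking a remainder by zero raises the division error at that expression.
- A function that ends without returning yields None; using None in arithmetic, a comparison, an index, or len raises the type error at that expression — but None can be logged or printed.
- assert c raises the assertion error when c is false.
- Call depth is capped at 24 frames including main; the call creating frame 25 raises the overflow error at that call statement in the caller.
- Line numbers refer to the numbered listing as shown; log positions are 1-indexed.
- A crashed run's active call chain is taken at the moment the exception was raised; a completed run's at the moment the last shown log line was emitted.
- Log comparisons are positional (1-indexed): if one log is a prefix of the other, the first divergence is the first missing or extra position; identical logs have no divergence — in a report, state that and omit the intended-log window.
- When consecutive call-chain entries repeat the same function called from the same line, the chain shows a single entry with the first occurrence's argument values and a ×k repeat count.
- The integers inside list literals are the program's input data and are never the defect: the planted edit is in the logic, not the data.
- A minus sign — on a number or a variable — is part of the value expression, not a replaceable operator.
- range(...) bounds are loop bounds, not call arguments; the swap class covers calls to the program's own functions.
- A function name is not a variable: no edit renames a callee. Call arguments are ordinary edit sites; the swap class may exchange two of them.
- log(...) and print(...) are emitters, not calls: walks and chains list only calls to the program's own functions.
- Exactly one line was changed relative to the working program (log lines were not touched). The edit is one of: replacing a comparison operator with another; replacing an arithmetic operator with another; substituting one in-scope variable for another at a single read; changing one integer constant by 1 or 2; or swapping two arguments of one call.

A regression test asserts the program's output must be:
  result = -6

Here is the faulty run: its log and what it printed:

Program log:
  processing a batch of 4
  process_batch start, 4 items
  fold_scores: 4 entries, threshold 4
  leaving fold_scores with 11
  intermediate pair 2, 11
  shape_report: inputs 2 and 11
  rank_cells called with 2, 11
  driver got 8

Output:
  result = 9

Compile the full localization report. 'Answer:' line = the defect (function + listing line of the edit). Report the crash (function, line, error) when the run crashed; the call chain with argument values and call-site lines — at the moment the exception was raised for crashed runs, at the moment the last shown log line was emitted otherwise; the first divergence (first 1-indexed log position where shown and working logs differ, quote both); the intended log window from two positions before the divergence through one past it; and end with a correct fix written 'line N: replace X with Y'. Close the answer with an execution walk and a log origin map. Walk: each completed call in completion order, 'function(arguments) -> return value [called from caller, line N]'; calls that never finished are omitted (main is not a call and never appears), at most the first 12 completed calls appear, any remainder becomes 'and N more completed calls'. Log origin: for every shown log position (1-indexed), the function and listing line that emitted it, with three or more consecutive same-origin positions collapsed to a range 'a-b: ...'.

Answer: the defect is in shape_report at line 27.
Core observation: The log first diverges at position 7: the faulty run prints 'rank_cells called with 2, 11' where the working version prints 'rank_cells called with 2, -9'.
Call chain: main.
First divergence: at position 7 the run shows 'rank_cells called with 2, 11' where the working version logs 'rank_cells called with 2, -9'.
Intended log window:
  5: intermediate pair 2, 11
  6: shape_report: inputs 2 and 11
  7: rank_cells called with 2, -9
  8: driver got -7
Execution walk:
  process_batch([11, 2, 4, 2]) -> 2  [called from main, line 33]
  fold_scores([11, 2, 4, 2], 4) -> 11  [called from main, line 34]
  rank_cells(2, 11, 2) -> 8  [called from shape_report, line 27]
  shape_report(2, 11) -> 8  [called from main, line 36]
Log line origins:
  1: emitted by main (line 32)
  2: emitted by process_batch (line 2)
  3: emitted by fold_scores (line 10)
  4: emitted by fold_scores (line 15)
  5: emitted by main (line 35)
  6: emitted by shape_report (line 24)
  7: emitted by rank_cells (line 19)
  8: emitted by main (line 37)
A correct fix: line 27: replace `width` with `acc`.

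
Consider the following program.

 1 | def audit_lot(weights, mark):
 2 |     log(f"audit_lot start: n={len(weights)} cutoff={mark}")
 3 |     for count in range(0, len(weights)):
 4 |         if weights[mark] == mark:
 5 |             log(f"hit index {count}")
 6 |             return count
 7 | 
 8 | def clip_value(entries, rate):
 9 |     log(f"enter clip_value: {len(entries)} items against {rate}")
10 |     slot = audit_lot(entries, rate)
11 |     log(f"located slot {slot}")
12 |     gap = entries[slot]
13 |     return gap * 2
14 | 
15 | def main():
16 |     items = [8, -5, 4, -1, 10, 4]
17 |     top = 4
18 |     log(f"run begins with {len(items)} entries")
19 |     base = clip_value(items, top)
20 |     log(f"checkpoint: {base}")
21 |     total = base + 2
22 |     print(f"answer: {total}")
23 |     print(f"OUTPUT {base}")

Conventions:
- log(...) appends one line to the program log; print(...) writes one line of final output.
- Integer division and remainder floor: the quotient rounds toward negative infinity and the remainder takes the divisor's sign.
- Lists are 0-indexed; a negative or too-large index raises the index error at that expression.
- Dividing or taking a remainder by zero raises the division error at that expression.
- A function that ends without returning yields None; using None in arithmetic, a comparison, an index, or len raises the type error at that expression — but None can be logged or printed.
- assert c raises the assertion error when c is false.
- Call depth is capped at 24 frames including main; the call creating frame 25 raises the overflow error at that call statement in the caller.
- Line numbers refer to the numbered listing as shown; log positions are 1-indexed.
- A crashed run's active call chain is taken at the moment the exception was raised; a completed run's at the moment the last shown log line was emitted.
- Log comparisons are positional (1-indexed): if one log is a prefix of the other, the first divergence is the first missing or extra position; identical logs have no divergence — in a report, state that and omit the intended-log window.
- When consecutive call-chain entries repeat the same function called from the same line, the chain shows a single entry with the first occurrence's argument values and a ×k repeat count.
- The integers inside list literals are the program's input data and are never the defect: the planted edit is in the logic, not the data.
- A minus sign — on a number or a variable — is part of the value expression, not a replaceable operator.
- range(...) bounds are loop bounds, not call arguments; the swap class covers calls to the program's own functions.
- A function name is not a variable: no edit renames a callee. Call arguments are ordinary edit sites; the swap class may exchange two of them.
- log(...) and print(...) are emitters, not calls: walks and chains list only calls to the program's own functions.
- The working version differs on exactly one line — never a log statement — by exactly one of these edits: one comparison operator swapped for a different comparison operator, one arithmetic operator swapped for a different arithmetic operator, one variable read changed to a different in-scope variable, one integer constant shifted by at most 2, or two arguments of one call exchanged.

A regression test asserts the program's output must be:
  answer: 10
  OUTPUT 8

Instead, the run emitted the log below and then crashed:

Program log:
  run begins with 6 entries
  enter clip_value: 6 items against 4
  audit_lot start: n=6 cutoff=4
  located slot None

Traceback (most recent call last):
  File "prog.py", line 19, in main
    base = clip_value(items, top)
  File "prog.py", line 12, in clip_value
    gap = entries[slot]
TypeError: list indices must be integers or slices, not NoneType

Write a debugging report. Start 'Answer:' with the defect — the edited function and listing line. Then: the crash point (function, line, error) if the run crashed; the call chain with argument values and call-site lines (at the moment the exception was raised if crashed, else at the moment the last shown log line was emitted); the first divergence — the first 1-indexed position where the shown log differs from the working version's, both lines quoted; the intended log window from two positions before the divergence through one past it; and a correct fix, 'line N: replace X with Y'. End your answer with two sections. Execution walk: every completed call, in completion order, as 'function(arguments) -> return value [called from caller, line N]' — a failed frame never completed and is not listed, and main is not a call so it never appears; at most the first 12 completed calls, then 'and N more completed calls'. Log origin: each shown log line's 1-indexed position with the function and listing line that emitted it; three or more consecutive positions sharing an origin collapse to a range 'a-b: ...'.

Answer: the defect is in audit_lot at line 4.
Key fact: Log line 4 is where behavior first shows: 'located slot None' appears instead of 'hit index 2'.
Crash: clip_value, line 12, TypeError.
Call chain: main -> clip_value([8, -5, 4, -1, 10, 4], 4) (called at line 19).
First divergence: position 4; shown 'located slot None' vs intended 'hit index 2'.
Intended log window:
  2: enter clip_value: 6 items against 4
  3: audit_lot start: n=6 cutoff=4
  4: hit index 2
  5: located slot 2
Execution walk:
  audit_lot([8, -5, 4, -1, 10, 4], 4) -> None  [called from clip_value, line 10]
Log line origins:
  1: emitted by main (line 18)
  2: emitted by clip_value (line 9)
  3: emitted by audit_lot (line 2)
  4: emitted by clip_value (line 11)
A correct fix: line 4: replace `weights[mark]` with `weights[count]`.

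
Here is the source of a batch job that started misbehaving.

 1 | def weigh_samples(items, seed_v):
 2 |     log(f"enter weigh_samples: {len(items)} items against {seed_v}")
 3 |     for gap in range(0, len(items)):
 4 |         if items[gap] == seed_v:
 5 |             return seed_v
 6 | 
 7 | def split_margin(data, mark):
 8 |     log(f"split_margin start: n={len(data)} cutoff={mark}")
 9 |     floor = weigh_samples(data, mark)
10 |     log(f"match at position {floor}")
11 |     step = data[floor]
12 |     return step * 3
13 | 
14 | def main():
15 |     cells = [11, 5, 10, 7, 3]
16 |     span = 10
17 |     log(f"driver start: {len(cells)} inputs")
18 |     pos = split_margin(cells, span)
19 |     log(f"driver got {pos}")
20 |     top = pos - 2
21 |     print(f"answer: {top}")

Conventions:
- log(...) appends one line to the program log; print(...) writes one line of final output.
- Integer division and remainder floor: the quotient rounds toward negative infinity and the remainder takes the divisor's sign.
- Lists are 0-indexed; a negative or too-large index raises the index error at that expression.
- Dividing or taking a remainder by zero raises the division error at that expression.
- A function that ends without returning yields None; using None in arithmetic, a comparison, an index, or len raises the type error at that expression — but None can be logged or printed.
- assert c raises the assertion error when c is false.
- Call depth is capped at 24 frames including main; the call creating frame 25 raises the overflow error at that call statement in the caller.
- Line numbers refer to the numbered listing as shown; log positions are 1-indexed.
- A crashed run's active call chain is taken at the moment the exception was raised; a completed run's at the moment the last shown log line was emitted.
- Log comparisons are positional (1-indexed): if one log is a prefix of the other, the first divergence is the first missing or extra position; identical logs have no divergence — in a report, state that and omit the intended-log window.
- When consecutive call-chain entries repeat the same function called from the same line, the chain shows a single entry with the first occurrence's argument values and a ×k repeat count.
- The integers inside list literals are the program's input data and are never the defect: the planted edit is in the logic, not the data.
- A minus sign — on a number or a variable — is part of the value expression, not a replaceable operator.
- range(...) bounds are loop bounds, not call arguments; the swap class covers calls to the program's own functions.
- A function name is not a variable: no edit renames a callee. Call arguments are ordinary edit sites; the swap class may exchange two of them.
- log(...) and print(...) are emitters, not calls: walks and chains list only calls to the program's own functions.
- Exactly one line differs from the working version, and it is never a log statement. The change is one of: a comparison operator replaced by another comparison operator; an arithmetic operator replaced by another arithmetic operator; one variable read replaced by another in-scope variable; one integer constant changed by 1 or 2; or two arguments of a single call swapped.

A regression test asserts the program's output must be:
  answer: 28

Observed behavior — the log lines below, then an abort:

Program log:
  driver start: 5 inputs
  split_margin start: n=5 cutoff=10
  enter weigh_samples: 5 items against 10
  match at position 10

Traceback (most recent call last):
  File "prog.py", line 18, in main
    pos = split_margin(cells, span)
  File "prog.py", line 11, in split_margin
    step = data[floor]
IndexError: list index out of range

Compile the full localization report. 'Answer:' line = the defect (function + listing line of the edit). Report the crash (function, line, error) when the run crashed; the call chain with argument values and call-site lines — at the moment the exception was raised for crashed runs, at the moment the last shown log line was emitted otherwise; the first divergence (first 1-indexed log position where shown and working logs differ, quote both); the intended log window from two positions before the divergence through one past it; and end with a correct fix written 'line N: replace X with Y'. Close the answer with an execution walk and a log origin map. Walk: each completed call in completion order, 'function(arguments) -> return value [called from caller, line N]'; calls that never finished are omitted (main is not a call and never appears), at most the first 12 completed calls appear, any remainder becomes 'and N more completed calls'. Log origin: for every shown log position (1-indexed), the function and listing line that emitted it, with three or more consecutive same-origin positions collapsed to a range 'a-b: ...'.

Answer: the defect is in weigh_samples at line 5.
Core observation: Everything matches until log position 4, which reads 'match at position 10' in place of 'match at position 2'.
Crash: split_margin, line 11, IndexError.
Call chain: main -> split_margin([11, 5, 10, 7, 3], 10) (called at line 18).
First divergence: at position 4 the run shows 'match at position 10' where the working version logs 'match at position 2'.
Intended log window:
  2: split_margin start: n=5 cutoff=10
  3: enter weigh_samples: 5 items against 10
  4: match at position 2
  5: driver got 30
Execution walk:
  weigh_samples([11, 5, 10, 7, 3], 10) -> 10  [called from split_margin, line 9]
Log origin:
  1 — main, line 17
  2 — split_margin, line 8
  3 — weigh_samples, line 2
  4 — split_margin, line 10
A correct fix: line 5: replace `seed_v` with `gap`.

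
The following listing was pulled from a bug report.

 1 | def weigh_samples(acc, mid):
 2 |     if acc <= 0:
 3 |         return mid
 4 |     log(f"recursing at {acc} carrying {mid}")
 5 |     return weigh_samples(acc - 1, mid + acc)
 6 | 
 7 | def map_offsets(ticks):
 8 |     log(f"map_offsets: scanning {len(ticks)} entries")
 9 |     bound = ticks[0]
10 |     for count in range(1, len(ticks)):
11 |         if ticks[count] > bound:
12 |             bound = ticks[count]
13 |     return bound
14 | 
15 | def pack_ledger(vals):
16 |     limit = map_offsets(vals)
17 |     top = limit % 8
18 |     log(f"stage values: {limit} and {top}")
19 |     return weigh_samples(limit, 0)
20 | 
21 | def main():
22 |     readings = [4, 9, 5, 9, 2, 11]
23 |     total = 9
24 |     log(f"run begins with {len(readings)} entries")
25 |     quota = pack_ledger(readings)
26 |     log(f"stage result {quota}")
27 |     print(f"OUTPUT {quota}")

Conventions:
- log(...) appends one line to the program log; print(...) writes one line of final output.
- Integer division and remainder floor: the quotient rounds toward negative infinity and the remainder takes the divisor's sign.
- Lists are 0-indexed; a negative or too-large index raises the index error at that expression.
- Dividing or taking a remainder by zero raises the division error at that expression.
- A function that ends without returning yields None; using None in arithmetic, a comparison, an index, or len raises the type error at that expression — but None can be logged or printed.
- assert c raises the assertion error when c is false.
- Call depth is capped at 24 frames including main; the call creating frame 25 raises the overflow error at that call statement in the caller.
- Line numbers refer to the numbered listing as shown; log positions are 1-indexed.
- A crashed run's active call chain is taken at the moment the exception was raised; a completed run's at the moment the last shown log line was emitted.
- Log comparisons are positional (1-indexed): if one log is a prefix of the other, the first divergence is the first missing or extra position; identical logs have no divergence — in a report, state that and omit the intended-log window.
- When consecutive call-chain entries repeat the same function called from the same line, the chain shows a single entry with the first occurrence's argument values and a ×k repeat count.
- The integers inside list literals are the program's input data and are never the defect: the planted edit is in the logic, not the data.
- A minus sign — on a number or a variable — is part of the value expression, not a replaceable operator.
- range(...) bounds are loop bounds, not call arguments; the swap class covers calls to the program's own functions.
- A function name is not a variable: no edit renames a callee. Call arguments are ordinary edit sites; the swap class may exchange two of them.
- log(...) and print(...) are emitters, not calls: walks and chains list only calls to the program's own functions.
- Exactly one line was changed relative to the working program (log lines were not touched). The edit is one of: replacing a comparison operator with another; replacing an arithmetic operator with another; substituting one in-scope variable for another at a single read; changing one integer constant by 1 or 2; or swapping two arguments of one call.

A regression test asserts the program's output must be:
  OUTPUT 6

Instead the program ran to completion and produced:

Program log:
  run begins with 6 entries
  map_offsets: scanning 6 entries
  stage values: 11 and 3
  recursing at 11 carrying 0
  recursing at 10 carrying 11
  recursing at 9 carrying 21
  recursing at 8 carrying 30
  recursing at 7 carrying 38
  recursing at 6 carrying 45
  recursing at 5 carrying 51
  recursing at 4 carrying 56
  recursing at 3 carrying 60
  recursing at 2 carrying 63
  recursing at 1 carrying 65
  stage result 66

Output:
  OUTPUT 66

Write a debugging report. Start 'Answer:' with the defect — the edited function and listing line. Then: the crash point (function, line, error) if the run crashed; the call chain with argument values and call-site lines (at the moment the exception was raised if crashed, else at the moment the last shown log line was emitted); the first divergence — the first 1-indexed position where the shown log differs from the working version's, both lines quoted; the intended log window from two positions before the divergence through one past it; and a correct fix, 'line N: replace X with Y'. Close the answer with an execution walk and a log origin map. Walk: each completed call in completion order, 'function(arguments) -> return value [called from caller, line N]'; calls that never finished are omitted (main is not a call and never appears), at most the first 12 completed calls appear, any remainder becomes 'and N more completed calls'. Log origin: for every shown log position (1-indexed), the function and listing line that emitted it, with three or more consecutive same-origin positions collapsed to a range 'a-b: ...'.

Answer: the defect is in pack_ledger at line 19.
Key fact: Position 4 is the first bad log line: 'recursing at 11 carrying 0' should read 'recursing at 3 carrying 0'.
Call chain: main.
First divergence: position 4 — shown 'recursing at 11 carrying 0', intended 'recursing at 3 carrying 0'.
Intended log window:
  2: map_offsets: scanning 6 entries
  3: stage values: 11 and 3
  4: recursing at 3 carrying 0
  5: recursing at 2 carrying 3
Execution walk:
  map_offsets([4, 9, 5, 9, 2, 11]) -> 11  [called from pack_ledger, line 16]
  weigh_samples(0, 66) -> 66  [called from weigh_samples, line 5]
  weigh_samples(1, 65) -> 66  [called from weigh_samples, line 5]
  weigh_samples(2, 63) -> 66  [called from weigh_samples, line 5]
  weigh_samples(3, 60) -> 66  [called from weigh_samples, line 5]
  weigh_samples(4, 56) -> 66  [called from weigh_samples, line 5]
  weigh_samples(5, 51) -> 66  [called from weigh_samples, line 5]
  weigh_samples(6, 45) -> 66  [called from weigh_samples, line 5]
  weigh_samples(7, 38) -> 66  [called from weigh_samples, line 5]
  weigh_samples(8, 30) -> 66  [called from weigh_samples, line 5]
  weigh_samples(9, 21) -> 66  [called from weigh_samples, line 5]
  weigh_samples(10, 11) -> 66  [called from weigh_samples, line 5]
  ... and 2 more completed calls
Log origin:
  1: logged in main at line 24
  2: logged in map_offsets at line 8
  3: logged in pack_ledger at line 18
  4-14: logged in weigh_samples at line 4
  15: logged in main at line 26
A correct fix: line 19: replace `limit` with `top`.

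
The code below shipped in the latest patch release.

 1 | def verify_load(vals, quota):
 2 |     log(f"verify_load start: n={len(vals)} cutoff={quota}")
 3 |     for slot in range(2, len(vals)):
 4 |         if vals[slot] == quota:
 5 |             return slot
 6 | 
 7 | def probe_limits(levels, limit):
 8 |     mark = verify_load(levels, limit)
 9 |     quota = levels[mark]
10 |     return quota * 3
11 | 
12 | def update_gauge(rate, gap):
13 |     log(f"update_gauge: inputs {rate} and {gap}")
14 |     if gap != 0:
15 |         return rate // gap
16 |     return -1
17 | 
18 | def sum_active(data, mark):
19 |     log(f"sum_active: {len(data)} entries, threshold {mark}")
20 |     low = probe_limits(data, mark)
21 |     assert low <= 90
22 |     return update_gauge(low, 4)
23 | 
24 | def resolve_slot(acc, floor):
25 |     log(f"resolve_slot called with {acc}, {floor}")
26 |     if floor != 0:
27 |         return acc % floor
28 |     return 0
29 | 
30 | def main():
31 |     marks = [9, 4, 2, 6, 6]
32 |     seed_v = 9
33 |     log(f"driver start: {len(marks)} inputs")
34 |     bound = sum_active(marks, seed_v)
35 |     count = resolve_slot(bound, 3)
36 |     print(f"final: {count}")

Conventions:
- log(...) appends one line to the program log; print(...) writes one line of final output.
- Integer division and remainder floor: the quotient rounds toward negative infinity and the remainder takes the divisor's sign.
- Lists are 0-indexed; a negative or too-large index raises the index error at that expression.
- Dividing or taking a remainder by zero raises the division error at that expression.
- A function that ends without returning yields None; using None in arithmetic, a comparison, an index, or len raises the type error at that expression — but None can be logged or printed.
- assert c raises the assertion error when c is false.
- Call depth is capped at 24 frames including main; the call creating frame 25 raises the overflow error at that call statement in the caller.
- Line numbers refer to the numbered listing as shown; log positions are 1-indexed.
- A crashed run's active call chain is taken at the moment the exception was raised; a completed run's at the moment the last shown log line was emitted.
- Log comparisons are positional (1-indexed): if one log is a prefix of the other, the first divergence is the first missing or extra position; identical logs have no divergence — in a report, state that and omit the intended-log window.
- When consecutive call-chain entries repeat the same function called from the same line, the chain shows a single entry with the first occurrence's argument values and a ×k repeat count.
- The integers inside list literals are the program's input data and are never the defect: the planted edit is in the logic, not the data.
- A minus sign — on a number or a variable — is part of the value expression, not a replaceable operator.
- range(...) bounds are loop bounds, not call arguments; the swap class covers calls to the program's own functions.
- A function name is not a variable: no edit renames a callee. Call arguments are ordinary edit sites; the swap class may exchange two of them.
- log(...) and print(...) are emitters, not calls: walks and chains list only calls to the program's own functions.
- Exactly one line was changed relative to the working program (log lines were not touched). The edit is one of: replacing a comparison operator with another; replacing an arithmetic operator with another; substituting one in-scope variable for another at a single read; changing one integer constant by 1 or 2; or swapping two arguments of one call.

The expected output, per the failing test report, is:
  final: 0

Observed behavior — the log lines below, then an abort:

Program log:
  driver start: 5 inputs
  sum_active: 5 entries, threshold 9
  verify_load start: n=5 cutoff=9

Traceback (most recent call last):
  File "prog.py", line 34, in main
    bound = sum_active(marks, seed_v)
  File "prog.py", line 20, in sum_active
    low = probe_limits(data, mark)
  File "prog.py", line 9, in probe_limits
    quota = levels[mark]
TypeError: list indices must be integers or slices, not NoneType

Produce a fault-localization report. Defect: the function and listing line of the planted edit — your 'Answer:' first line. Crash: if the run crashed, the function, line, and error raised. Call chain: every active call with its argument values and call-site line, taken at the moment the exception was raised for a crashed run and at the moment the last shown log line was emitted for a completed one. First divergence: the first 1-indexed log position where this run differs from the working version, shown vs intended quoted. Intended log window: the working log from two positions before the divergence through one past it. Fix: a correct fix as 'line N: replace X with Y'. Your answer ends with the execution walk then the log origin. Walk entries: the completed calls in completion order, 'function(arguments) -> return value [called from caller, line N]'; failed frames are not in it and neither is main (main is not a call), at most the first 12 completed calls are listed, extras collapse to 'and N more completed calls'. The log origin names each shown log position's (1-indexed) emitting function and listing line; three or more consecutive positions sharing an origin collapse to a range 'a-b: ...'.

Answer: the defect is in verify_load at line 3.
Key fact: The faulty run's log stops after 3 lines; the working version's next line would be 'update_gauge: inputs 27 and 4'.
Crash: probe_limits, line 9, TypeError.
Call chain: main -> sum_active([9, 4, 2, 6, 6], 9) (called at line 34) -> probe_limits([9, 4, 2, 6, 6], 9) (called at line 20).
First divergence: position 4 — the faulty run's log ends after 3 lines; the working version continues with 'update_gauge: inputs 27 and 4'.
Intended log window:
  2: sum_active: 5 entries, threshold 9
  3: verify_load start: n=5 cutoff=9
  4: update_gauge: inputs 27 and 4
  5: resolve_slot called with 6, 3
Execution walk:
  verify_load([9, 4, 2, 6, 6], 9) -> None  [called from probe_limits, line 8]
Log origins:
  1 — main, line 33
  2 — sum_active, line 19
  3 — verify_load, line 2
A correct fix: line 3: replace `2` with `0`.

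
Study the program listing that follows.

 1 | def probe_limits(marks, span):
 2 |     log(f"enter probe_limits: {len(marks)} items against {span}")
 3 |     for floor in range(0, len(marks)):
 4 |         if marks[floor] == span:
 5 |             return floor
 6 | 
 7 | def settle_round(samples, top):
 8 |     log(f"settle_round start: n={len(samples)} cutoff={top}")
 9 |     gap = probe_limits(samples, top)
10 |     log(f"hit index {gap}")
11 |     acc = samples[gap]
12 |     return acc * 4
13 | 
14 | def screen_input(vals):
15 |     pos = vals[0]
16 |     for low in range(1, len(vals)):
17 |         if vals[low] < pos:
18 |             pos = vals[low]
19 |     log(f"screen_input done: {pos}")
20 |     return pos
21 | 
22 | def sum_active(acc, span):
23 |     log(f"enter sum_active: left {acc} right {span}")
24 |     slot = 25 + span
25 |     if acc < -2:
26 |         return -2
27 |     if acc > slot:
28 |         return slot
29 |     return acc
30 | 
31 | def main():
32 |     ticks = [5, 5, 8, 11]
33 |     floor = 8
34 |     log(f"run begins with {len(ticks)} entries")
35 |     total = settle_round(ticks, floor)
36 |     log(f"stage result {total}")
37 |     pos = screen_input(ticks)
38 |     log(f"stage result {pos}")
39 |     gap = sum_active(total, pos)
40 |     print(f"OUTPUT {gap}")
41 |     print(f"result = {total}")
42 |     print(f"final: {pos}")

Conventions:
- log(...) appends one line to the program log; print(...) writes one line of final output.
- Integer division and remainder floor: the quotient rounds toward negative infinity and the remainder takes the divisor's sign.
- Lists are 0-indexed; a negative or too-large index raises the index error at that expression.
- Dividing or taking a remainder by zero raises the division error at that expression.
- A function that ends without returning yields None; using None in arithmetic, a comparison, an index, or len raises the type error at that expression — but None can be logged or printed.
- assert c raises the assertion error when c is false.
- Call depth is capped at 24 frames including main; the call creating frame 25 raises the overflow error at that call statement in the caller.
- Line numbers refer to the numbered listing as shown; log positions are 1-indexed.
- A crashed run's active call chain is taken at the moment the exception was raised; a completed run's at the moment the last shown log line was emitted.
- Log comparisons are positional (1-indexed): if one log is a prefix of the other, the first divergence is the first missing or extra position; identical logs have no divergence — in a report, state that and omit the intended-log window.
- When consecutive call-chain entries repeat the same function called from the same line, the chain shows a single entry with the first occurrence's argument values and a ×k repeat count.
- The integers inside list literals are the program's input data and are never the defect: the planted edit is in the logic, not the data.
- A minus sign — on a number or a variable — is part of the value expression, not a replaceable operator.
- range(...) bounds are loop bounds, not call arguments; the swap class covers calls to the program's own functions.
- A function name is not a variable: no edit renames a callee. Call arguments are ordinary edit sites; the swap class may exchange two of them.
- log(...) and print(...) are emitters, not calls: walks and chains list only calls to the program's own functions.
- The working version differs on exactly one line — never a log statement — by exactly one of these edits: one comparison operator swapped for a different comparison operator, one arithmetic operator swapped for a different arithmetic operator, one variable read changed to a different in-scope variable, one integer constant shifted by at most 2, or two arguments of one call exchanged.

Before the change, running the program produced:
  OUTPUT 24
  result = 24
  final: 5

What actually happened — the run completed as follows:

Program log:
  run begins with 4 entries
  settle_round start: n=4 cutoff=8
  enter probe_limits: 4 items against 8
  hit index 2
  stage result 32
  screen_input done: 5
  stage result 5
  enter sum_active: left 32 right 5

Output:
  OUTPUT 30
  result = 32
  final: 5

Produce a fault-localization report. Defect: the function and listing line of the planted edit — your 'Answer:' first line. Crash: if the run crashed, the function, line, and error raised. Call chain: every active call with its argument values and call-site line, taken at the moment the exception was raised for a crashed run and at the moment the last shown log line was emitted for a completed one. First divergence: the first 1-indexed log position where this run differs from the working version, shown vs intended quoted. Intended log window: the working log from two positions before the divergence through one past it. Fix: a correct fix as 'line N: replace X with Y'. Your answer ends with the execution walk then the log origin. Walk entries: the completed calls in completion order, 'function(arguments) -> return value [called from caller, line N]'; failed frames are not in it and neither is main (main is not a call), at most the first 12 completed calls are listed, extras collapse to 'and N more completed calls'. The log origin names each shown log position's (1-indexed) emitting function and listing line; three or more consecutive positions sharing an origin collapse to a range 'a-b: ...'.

Answer: the defect is in settle_round at line 12.
The tell: At log position 5 the runs split — shown 'stage result 32', but the working version logs 'stage result 24'.
Call chain: main -> sum_active(32, 5) (called at line 39).
First divergence: position 5; shown 'stage result 32' vs intended 'stage result 24'.
Intended log window:
  3: enter probe_limits: 4 items against 8
  4: hit index 2
  5: stage result 24
  6: screen_input done: 5
Execution walk:
  probe_limits([5, 5, 8, 11], 8) -> 2  [called from settle_round, line 9]
  settle_round([5, 5, 8, 11], 8) -> 32  [called from main, line 35]
  screen_input([5, 5, 8, 11]) -> 5  [called from main, line 37]
  sum_active(32, 5) -> 30  [called from main, line 39]
Log origins:
  1 — main, line 34
  2 — settle_round, line 8
  3 — probe_limits, line 2
  4 — settle_round, line 10
  5 — main, line 36
  6 — screen_input, line 19
  7 — main, line 38
  8 — sum_active, line 23
A correct fix: line 12: replace `4` with `3`.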